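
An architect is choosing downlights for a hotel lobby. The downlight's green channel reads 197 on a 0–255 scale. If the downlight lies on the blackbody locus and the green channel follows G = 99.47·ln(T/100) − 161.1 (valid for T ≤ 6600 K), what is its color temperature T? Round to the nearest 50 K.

3650 K

ln t = (197 + 161.1) / 99.47 = 3.6001.
t = e^3.6001 = 36.601.
T = 100·t = 3660 K → 3650 K to the nearest 50 K.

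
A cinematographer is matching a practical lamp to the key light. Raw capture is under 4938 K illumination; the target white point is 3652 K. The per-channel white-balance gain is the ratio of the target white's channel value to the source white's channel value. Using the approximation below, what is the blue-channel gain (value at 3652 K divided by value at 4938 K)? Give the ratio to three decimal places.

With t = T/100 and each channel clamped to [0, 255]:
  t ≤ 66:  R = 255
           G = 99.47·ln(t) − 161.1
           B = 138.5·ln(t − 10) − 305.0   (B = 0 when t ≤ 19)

0.731

At 4938 K (t = 49.38):
  B = 138.5·ln(49.38 − 10) − 305.0 = 138.5·ln 39.38 − 305.0 = 138.5·3.6733 − 305.0 = 203.746.
At 3652 K (t = 36.52):
  B = 138.5·ln(36.52 − 10) − 305.0 = 138.5·ln 26.52 − 305.0 = 138.5·3.2779 − 305.0 = 148.989.
Gain = 148.989 / 203.746 = 0.7312 → 0.731.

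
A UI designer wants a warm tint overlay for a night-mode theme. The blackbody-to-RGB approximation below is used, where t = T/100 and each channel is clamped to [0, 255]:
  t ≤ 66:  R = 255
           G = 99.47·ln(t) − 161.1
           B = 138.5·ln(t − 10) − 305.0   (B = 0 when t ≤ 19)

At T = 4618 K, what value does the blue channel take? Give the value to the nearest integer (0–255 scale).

192

t = 4618/100 = 46.18; the t ≤ 66 branch applies.
B = 138.5·ln(46.18 − 10) − 305.0 = 138.5·ln 36.18 − 305.0 = 138.5·3.5885 − 305.0 = 192.008.
Rounded: 192.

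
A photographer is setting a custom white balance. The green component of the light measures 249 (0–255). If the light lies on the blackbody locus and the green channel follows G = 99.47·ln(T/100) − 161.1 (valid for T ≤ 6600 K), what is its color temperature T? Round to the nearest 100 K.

ln t = (249 + 161.1) / 99.47 = 4.1229.
t = e^4.1229 = 61.735.
T = 100·t = 6174 K → 6200 K to the nearest 100 K.

6200 K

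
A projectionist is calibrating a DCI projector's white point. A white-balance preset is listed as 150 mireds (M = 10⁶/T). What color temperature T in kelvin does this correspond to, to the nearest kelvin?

6667 K

T = 10⁶ / 150 = 6666.67 K → 6667 K.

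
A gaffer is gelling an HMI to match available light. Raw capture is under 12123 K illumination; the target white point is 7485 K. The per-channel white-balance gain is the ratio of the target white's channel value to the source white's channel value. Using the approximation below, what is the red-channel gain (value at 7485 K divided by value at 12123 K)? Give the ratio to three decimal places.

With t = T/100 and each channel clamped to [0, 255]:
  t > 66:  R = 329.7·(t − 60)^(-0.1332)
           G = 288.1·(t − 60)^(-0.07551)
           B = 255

At 12123 K (t = 121.23):
  R = 329.7·(121.23 − 60)^(-0.1332) = 329.7·61.23^(-0.1332) = 329.7·0.57806 = 190.588.
At 7485 K (t = 74.85):
  R = 329.7·(74.85 − 60)^(-0.1332) = 329.7·14.85^(-0.1332) = 329.7·0.69811 = 230.168.
Gain = 230.168 / 190.588 = 1.2077 → 1.208.

1.208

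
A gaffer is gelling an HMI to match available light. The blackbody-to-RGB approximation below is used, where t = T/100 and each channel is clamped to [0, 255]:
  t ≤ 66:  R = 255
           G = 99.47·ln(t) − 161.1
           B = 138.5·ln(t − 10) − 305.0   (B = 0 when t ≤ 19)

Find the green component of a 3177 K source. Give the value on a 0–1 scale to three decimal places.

0.717

t = 3177/100 = 31.77; the t ≤ 66 branch applies.
G = 99.47·ln 31.77 − 161.1 = 99.47·3.4585 − 161.1 = 182.919.
On a 0–1 scale: 182.919/255 = 0.7173 → 0.717.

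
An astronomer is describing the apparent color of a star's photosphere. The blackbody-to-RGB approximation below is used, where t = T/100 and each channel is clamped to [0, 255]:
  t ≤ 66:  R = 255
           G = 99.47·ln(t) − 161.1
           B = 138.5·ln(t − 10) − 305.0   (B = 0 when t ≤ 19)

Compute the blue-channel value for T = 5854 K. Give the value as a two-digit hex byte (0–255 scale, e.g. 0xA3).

t = 5854/100 = 58.54; the t ≤ 66 branch applies.
B = 138.5·ln(58.54 − 10) − 305.0 = 138.5·ln 48.54 − 305.0 = 138.5·3.8824 − 305.0 = 232.711.
Rounded: 233; in hex, 0xE9.

0xE9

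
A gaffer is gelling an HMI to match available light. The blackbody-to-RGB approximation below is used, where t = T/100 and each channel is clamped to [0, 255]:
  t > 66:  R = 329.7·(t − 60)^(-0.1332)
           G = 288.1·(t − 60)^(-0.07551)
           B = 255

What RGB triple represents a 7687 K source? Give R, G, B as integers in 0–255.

t = 7687/100 = 76.87; the t > 66 branch applies.
R = 329.7·(76.87 − 60)^(-0.1332) = 329.7·16.87^(-0.1332) = 329.7·0.68635 = 226.291.
G = 288.1·(76.87 − 60)^(-0.07551) = 288.1·16.87^(-0.07551) = 288.1·0.80787 = 232.747.
B = 255 by definition for t > 66.
Rounded: (226, 233, 255).

R=226, G=233, B=255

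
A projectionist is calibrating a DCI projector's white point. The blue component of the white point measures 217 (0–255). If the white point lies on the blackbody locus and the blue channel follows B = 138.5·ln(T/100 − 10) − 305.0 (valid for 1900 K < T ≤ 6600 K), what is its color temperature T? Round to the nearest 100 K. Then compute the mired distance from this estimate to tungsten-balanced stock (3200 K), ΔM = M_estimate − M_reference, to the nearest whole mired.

ln(t − 10) = (217 + 305.0) / 138.5 = 3.7690.
t − 10 = e^3.7690 = 43.335, so t = 53.335.
T = 100·t = 5333 K → 5300 K to the nearest 100 K.
M_estimate = 10⁶/5300 = 188.68; M_reference = 10⁶/3200 = 312.50.
ΔM = 188.68 − 312.50 = -123.82 → -124 mireds.

-124 mireds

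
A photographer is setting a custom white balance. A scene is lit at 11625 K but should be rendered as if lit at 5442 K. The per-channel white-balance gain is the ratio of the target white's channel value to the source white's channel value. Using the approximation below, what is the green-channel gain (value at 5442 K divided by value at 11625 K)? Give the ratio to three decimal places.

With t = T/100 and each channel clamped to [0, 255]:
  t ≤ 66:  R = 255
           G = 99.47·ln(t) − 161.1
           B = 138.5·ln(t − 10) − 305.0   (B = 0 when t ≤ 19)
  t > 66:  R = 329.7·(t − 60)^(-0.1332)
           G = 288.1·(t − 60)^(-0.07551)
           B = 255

At 11625 K (t = 116.25):
  G = 288.1·(116.25 − 60)^(-0.07551) = 288.1·56.25^(-0.07551) = 288.1·0.73765 = 212.516.
At 5442 K (t = 54.42):
  G = 99.47·ln 54.42 − 161.1 = 99.47·3.9967 − 161.1 = 236.455.
Gain = 236.455 / 212.516 = 1.1126 → 1.113.

1.113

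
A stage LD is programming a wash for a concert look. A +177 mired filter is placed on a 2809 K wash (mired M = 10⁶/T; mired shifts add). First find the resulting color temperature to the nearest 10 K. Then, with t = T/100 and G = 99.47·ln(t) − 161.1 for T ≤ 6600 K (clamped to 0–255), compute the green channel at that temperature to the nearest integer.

M_in = 10⁶/2809 = 356.00; M_out = 356.00 + (+177) = 533.00.
T_out = 10⁶/533.00 = 1876.2 K → 1880 K; t = 18.8.
G = 99.47·ln 18.8 − 161.1 = 99.47·2.9339 − 161.1 = 130.731.
Rounded: 131.

131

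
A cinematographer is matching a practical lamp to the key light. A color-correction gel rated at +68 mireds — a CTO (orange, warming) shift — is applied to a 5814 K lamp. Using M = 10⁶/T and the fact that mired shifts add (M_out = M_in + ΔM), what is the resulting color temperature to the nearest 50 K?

M_in = 10⁶/5814 = 172.00 mireds.
M_out = 172.00 + (+68) = 240.00 mireds.
T_out = 10⁶/240.00 = 4166.7 K → 4150 K.

4150 K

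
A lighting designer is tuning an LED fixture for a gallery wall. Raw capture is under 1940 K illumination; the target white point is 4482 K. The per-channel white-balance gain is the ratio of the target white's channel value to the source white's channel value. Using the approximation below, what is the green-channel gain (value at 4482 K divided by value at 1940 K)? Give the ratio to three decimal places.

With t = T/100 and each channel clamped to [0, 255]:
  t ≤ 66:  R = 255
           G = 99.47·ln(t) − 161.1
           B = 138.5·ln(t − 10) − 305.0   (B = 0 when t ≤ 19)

1.622

At 1940 K (t = 19.4):
  G = 99.47·ln 19.4 − 161.1 = 99.47·2.9653 − 161.1 = 133.856.
At 4482 K (t = 44.82):
  G = 99.47·ln 44.82 − 161.1 = 99.47·3.8027 − 161.1 = 217.150.
Gain = 217.150 / 133.856 = 1.6223 → 1.622.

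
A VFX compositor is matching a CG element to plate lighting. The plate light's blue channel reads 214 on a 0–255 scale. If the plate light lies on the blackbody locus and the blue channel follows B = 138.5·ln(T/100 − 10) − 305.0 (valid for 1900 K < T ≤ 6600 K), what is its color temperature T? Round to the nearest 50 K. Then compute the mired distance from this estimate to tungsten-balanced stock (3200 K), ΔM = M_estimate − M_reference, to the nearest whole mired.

ln(t − 10) = (214 + 305.0) / 138.5 = 3.7473.
t − 10 = e^3.7473 = 42.406, so t = 52.406.
T = 100·t = 5241 K → 5250 K to the nearest 50 K.
M_estimate = 10⁶/5250 = 190.48; M_reference = 10⁶/3200 = 312.50.
ΔM = 190.48 − 312.50 = -122.02 → -122 mireds.

-122 mireds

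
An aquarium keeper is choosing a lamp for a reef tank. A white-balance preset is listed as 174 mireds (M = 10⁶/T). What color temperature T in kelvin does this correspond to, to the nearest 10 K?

5750 K

T = 10⁶ / 174 = 5747.13 K → 5750 K.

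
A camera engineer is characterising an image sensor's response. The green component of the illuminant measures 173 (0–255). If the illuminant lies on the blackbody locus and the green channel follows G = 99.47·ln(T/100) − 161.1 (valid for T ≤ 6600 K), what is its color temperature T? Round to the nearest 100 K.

ln t = (173 + 161.1) / 99.47 = 3.3588.
t = e^3.3588 = 28.755.
T = 100·t = 2875 K → 2900 K to the nearest 100 K.

2900 K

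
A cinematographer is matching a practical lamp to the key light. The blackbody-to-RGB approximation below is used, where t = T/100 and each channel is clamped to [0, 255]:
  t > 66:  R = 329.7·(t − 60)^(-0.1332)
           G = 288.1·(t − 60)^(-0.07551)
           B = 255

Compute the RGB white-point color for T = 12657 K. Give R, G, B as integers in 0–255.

t = 12657/100 = 126.57; the t > 66 branch applies.
R = 329.7·(126.57 − 60)^(-0.1332) = 329.7·66.57^(-0.1332) = 329.7·0.57166 = 188.477.
G = 288.1·(126.57 − 60)^(-0.07551) = 288.1·66.57^(-0.07551) = 288.1·0.72832 = 209.830.
B = 255 by definition for t > 66.
Rounded: (188, 210, 255).

R=188, G=210, B=255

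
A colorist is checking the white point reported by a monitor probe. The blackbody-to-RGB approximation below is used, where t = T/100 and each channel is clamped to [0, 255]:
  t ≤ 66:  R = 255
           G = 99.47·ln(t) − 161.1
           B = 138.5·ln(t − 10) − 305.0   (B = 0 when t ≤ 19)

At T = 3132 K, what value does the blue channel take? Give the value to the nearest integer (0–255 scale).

119

t = 3132/100 = 31.32; the t ≤ 66 branch applies.
B = 138.5·ln(31.32 − 10) − 305.0 = 138.5·ln 21.32 − 305.0 = 138.5·3.0596 − 305.0 = 118.761.
Rounded: 119.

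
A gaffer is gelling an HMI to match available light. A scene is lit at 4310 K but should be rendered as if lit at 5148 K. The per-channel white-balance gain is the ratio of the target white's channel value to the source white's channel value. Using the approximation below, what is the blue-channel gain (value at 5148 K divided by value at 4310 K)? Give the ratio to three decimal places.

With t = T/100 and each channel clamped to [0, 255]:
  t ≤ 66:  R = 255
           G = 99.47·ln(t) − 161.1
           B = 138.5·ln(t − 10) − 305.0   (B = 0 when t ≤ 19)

1.174

At 4310 K (t = 43.1):
  B = 138.5·ln(43.1 − 10) − 305.0 = 138.5·ln 33.1 − 305.0 = 138.5·3.4995 − 305.0 = 179.685.
At 5148 K (t = 51.48):
  B = 138.5·ln(51.48 − 10) − 305.0 = 138.5·ln 41.48 − 305.0 = 138.5·3.7252 − 305.0 = 210.942.
Gain = 210.942 / 179.685 = 1.1740 → 1.174.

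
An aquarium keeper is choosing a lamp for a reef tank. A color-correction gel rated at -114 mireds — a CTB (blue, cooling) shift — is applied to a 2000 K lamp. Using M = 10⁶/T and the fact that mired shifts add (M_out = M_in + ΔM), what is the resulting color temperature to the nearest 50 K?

M_in = 10⁶/2000 = 500.00 mireds.
M_out = 500.00 + (-114) = 386.00 mireds.
T_out = 10⁶/386.00 = 2590.7 K → 2600 K.

2600 K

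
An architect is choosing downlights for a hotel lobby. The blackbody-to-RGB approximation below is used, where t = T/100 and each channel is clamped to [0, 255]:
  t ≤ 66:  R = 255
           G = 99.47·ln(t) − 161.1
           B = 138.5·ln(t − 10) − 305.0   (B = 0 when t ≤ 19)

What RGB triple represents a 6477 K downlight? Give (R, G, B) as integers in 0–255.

(255, 254, 249)

t = 6477/100 = 64.77; the t ≤ 66 branch applies.
R = 255 by definition for t ≤ 66.
G = 99.47·ln 64.77 − 161.1 = 99.47·4.1708 − 161.1 = 253.774.
B = 138.5·ln(64.77 − 10) − 305.0 = 138.5·ln 54.77 − 305.0 = 138.5·4.0031 − 305.0 = 249.435.
Rounded: (255, 254, 249).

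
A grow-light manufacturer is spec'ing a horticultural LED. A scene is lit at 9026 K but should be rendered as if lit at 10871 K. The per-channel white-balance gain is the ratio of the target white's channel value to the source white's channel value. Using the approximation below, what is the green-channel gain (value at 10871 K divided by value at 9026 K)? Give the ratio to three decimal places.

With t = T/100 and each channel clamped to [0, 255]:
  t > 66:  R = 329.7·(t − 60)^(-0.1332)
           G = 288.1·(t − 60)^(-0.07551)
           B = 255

0.965

At 9026 K (t = 90.26):
  G = 288.1·(90.26 − 60)^(-0.07551) = 288.1·30.26^(-0.07551) = 288.1·0.77300 = 222.701.
At 10871 K (t = 108.71):
  G = 288.1·(108.71 − 60)^(-0.07551) = 288.1·48.71^(-0.07551) = 288.1·0.74571 = 214.838.
Gain = 214.838 / 222.701 = 0.9647 → 0.965.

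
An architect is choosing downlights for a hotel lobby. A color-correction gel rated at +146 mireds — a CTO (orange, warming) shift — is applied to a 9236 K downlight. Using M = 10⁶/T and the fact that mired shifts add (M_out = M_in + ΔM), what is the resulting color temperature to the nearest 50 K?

M_in = 10⁶/9236 = 108.27 mireds.
M_out = 108.27 + (+146) = 254.27 mireds.
T_out = 10⁶/254.27 = 3932.8 K → 3950 K.

3950 K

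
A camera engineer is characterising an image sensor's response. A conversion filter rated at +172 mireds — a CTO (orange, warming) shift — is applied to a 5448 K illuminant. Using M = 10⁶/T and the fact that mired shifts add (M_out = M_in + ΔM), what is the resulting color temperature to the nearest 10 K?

2810 K

M_in = 10⁶/5448 = 183.55 mireds.
M_out = 183.55 + (+172) = 355.55 mireds.
T_out = 10⁶/355.55 = 2812.5 K → 2810 K.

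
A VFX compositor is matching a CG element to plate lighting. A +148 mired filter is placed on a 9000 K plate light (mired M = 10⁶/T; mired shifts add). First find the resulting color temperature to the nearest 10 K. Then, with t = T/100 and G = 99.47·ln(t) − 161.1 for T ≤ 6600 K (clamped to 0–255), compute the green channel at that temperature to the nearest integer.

202

M_in = 10⁶/9000 = 111.11; M_out = 111.11 + (+148) = 259.11.
T_out = 10⁶/259.11 = 3859.3 K → 3860 K; t = 38.6.
G = 99.47·ln 38.6 − 161.1 = 99.47·3.6533 − 161.1 = 202.289.
Rounded: 202.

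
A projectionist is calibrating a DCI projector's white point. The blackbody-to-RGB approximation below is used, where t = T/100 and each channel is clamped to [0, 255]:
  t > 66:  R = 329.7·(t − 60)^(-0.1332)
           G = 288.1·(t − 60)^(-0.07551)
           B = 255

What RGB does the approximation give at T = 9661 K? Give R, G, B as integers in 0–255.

t = 9661/100 = 96.61; the t > 66 branch applies.
R = 329.7·(96.61 − 60)^(-0.1332) = 329.7·36.61^(-0.1332) = 329.7·0.61905 = 204.102.
G = 288.1·(96.61 − 60)^(-0.07551) = 288.1·36.61^(-0.07551) = 288.1·0.76196 = 219.521.
B = 255 by definition for t > 66.
Rounded: (204, 220, 255).

R=204, G=220, B=255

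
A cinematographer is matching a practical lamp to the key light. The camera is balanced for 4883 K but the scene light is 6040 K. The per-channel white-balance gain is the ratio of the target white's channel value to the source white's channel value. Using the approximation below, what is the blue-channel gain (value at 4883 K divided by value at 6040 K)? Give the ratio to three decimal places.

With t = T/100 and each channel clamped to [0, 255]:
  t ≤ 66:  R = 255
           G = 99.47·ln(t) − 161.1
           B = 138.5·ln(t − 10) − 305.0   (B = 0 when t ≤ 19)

At 6040 K (t = 60.4):
  B = 138.5·ln(60.4 − 10) − 305.0 = 138.5·ln 50.4 − 305.0 = 138.5·3.9200 − 305.0 = 237.919.
At 4883 K (t = 48.83):
  B = 138.5·ln(48.83 − 10) − 305.0 = 138.5·ln 38.83 − 305.0 = 138.5·3.6592 − 305.0 = 201.798.
Gain = 201.798 / 237.919 = 0.8482 → 0.848.

0.848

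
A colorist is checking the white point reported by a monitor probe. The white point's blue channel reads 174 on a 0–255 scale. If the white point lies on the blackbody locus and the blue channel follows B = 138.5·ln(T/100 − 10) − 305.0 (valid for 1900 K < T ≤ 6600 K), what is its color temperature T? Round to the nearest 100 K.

4200 K

ln(t − 10) = (174 + 305.0) / 138.5 = 3.4585.
t − 10 = e^3.4585 = 31.769, so t = 41.769.
T = 100·t = 4177 K → 4200 K to the nearest 100 K.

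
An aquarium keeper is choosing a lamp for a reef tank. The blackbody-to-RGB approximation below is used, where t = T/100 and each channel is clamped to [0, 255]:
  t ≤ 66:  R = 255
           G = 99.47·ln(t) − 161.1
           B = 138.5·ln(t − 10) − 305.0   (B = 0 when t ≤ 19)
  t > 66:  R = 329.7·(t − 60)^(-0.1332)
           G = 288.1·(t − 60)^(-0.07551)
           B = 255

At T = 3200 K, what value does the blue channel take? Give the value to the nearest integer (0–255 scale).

123

t = 3200/100 = 32; the t ≤ 66 branch applies.
B = 138.5·ln(32 − 10) − 305.0 = 138.5·ln 22 − 305.0 = 138.5·3.0910 − 305.0 = 123.109.
Rounded: 123.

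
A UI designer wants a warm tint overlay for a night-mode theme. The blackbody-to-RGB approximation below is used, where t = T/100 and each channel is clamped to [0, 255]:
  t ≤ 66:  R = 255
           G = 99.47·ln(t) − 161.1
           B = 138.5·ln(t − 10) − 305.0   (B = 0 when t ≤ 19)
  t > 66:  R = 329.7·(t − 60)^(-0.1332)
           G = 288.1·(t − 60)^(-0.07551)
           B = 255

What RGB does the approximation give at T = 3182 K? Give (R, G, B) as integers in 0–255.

t = 3182/100 = 31.82; the t ≤ 66 branch applies.
R = 255 by definition for t ≤ 66.
G = 99.47·ln 31.82 − 161.1 = 99.47·3.4601 − 161.1 = 183.076.
B = 138.5·ln(31.82 − 10) − 305.0 = 138.5·ln 21.82 − 305.0 = 138.5·3.0828 − 305.0 = 121.972.
Rounded: (255, 183, 122).

(255, 183, 122)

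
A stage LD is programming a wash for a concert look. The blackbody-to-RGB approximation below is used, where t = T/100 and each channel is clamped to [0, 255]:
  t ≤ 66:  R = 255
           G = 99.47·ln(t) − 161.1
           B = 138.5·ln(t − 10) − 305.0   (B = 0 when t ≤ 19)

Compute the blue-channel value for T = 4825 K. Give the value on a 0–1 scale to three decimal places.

0.783

t = 4825/100 = 48.25; the t ≤ 66 branch applies.
B = 138.5·ln(48.25 − 10) − 305.0 = 138.5·ln 38.25 − 305.0 = 138.5·3.6441 − 305.0 = 199.714.
On a 0–1 scale: 199.714/255 = 0.7832 → 0.783.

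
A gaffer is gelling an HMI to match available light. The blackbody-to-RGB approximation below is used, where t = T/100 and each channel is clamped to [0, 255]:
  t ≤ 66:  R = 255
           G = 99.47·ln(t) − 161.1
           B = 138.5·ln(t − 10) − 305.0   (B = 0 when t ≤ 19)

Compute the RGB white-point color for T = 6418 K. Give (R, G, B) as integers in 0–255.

t = 6418/100 = 64.18; the t ≤ 66 branch applies.
R = 255 by definition for t ≤ 66.
G = 99.47·ln 64.18 − 161.1 = 99.47·4.1617 − 161.1 = 252.863.
B = 138.5·ln(64.18 − 10) − 305.0 = 138.5·ln 54.18 − 305.0 = 138.5·3.9923 − 305.0 = 247.935.
Rounded: (255, 253, 248).

(255, 253, 248)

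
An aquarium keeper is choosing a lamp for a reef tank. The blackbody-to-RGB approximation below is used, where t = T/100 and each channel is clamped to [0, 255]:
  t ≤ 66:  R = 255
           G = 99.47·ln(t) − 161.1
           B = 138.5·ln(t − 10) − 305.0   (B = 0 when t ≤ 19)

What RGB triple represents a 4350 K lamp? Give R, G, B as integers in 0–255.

t = 4350/100 = 43.5; the t ≤ 66 branch applies.
R = 255 by definition for t ≤ 66.
G = 99.47·ln 43.5 − 161.1 = 99.47·3.7728 − 161.1 = 214.177.
B = 138.5·ln(43.5 − 10) − 305.0 = 138.5·ln 33.5 − 305.0 = 138.5·3.5115 − 305.0 = 181.349.
Rounded: (255, 214, 181).

R=255, G=214, B=181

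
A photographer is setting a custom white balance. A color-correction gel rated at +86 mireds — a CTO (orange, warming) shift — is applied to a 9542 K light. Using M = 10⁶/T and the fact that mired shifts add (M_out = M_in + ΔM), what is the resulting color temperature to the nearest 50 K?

5250 K

M_in = 10⁶/9542 = 104.80 mireds.
M_out = 104.80 + (+86) = 190.80 mireds.
T_out = 10⁶/190.80 = 5241.1 K → 5250 K.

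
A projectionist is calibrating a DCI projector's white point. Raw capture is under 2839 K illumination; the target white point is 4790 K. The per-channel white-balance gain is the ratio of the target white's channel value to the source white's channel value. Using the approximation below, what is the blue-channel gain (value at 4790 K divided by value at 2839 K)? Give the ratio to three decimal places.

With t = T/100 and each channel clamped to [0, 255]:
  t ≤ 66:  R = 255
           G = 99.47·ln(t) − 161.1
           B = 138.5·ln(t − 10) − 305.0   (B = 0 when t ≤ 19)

2.019

At 2839 K (t = 28.39):
  B = 138.5·ln(28.39 − 10) − 305.0 = 138.5·ln 18.39 − 305.0 = 138.5·2.9118 − 305.0 = 98.285.
At 4790 K (t = 47.9):
  B = 138.5·ln(47.9 − 10) − 305.0 = 138.5·ln 37.9 − 305.0 = 138.5·3.6350 − 305.0 = 198.441.
Gain = 198.441 / 98.285 = 2.0190 → 2.019.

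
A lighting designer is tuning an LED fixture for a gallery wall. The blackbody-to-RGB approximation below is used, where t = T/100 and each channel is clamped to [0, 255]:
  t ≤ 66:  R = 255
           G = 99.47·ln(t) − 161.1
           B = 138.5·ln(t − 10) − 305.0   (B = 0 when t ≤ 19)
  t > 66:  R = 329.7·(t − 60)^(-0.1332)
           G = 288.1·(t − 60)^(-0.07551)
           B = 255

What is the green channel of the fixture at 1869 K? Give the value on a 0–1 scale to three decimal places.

t = 1869/100 = 18.69; the t ≤ 66 branch applies.
G = 99.47·ln 18.69 − 161.1 = 99.47·2.9280 − 161.1 = 130.147.
On a 0–1 scale: 130.147/255 = 0.5104 → 0.510.

0.510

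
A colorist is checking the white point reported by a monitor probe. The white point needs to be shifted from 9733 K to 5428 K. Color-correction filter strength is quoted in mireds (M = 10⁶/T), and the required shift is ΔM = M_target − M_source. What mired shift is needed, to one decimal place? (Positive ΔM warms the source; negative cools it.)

M_source = 10⁶/9733 = 102.743; M_target = 10⁶/5428 = 184.230.
ΔM = 184.230 − 102.743 = 81.487 → +81.5 mireds, a warming shift.

+81.5 mireds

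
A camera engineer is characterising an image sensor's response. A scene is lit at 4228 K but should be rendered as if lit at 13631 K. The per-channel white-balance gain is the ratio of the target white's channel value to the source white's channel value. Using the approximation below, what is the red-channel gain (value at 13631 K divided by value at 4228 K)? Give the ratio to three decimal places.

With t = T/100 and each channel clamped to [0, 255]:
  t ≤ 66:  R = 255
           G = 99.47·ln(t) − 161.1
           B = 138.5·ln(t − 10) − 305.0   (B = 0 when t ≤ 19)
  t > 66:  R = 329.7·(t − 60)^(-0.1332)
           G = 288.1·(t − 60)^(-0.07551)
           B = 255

At 4228 K (t = 42.28):
  R = 255 by definition for t ≤ 66.
At 13631 K (t = 136.31):
  R = 329.7·(136.31 − 60)^(-0.1332) = 329.7·76.31^(-0.1332) = 329.7·0.56136 = 185.080.
Gain = 185.080 / 255.000 = 0.7258 → 0.726.

0.726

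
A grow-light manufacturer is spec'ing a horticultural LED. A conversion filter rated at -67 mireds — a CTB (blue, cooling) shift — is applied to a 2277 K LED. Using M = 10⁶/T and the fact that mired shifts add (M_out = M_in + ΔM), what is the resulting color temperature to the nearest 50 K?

2700 K

M_in = 10⁶/2277 = 439.17 mireds.
M_out = 439.17 + (-67) = 372.17 mireds.
T_out = 10⁶/372.17 = 2686.9 K → 2700 K.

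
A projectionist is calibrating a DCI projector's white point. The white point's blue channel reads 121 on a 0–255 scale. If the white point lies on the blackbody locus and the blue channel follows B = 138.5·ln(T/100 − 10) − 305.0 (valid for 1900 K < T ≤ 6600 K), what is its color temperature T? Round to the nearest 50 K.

3150 K

ln(t − 10) = (121 + 305.0) / 138.5 = 3.0758.
t − 10 = e^3.0758 = 21.667, so t = 31.667.
T = 100·t = 3167 K → 3150 K to the nearest 50 K.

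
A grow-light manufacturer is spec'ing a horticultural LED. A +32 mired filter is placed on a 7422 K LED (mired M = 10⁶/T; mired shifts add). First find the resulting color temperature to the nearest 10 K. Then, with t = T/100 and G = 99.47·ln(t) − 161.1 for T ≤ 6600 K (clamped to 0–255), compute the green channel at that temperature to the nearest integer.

246

M_in = 10⁶/7422 = 134.73; M_out = 134.73 + (+32) = 166.73.
T_out = 10⁶/166.73 = 5997.6 K → 6000 K; t = 60.
G = 99.47·ln 60 − 161.1 = 99.47·4.0943 − 161.1 = 246.164.
Rounded: 246.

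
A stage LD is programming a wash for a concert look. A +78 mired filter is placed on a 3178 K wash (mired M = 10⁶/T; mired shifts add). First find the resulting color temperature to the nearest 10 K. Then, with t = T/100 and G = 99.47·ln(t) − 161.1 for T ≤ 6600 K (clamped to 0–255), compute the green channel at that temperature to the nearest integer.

161

M_in = 10⁶/3178 = 314.66; M_out = 314.66 + (+78) = 392.66.
T_out = 10⁶/392.66 = 2546.7 K → 2550 K; t = 25.5.
G = 99.47·ln 25.5 − 161.1 = 99.47·3.2387 − 161.1 = 161.051.
Rounded: 161.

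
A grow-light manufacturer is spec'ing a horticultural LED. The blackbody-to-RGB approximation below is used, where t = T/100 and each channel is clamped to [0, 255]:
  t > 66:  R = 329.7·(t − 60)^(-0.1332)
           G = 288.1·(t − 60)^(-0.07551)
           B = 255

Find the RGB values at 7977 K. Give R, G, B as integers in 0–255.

t = 7977/100 = 79.77; the t > 66 branch applies.
R = 329.7·(79.77 − 60)^(-0.1332) = 329.7·19.77^(-0.1332) = 329.7·0.67200 = 221.560.
G = 288.1·(79.77 − 60)^(-0.07551) = 288.1·19.77^(-0.07551) = 288.1·0.79825 = 229.976.
B = 255 by definition for t > 66.
Rounded: (222, 230, 255).

R=222, G=230, B=255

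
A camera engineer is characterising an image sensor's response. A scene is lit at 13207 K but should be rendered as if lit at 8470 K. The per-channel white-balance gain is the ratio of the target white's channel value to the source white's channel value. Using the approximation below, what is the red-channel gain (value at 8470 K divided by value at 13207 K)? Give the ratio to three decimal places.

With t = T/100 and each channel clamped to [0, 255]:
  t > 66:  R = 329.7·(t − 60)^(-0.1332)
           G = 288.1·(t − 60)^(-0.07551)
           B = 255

At 13207 K (t = 132.07):
  R = 329.7·(132.07 − 60)^(-0.1332) = 329.7·72.07^(-0.1332) = 329.7·0.56565 = 186.495.
At 8470 K (t = 84.7):
  R = 329.7·(84.7 − 60)^(-0.1332) = 329.7·24.7^(-0.1332) = 329.7·0.65237 = 215.086.
Gain = 215.086 / 186.495 = 1.1533 → 1.153.

1.153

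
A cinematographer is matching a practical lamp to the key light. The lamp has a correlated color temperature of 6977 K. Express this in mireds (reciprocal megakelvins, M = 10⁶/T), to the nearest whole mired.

143 mireds

M = 10⁶ / 6977 = 143.328 → 143 mireds.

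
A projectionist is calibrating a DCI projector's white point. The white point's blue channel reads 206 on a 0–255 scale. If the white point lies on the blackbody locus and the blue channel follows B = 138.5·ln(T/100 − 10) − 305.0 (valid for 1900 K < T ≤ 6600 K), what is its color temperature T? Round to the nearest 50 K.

5000 K

ln(t − 10) = (206 + 305.0) / 138.5 = 3.6895.
t − 10 = e^3.6895 = 40.026, so t = 50.026.
T = 100·t = 5003 K → 5000 K to the nearest 50 K.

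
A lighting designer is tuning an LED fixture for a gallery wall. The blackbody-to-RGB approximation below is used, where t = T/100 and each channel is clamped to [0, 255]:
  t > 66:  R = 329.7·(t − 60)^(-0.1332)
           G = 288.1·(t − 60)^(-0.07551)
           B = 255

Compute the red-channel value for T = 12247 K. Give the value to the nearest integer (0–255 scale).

t = 12247/100 = 122.47; the t > 66 branch applies.
R = 329.7·(122.47 − 60)^(-0.1332) = 329.7·62.47^(-0.1332) = 329.7·0.57652 = 190.080.
Rounded: 190.

190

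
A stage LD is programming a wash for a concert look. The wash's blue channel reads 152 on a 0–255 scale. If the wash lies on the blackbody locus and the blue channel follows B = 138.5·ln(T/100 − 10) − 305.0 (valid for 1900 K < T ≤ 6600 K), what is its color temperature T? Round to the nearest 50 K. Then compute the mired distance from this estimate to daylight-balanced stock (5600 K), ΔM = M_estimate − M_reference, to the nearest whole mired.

ln(t − 10) = (152 + 305.0) / 138.5 = 3.2996.
t − 10 = e^3.2996 = 27.103, so t = 37.103.
T = 100·t = 3710 K → 3700 K to the nearest 50 K.
M_estimate = 10⁶/3700 = 270.27; M_reference = 10⁶/5600 = 178.57.
ΔM = 270.27 − 178.57 = 91.70 → +92 mireds.

+92 mireds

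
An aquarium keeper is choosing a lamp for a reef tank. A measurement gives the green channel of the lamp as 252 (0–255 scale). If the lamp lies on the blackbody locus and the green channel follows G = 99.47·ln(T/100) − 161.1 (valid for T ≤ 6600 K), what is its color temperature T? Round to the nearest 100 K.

6400 K

ln t = (252 + 161.1) / 99.47 = 4.1530.
t = e^4.1530 = 63.625.
T = 100·t = 6363 K → 6400 K to the nearest 100 K.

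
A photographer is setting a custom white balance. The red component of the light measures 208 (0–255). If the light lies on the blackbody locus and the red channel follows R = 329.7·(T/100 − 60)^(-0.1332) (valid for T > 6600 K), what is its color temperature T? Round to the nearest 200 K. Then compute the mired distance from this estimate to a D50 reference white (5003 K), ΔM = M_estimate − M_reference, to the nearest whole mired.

-91 mireds

(t − 60)^(-0.1332) = 208/329.7 = 0.63088.
t − 60 = 0.63088^(1/-0.1332) = 0.63088^(-7.508) = 31.763, so t = 91.763.
T = 100·t = 9176 K → 9200 K to the nearest 200 K.
M_estimate = 10⁶/9200 = 108.70; M_reference = 10⁶/5003 = 199.88.
ΔM = 108.70 − 199.88 = -91.18 → -91 mireds.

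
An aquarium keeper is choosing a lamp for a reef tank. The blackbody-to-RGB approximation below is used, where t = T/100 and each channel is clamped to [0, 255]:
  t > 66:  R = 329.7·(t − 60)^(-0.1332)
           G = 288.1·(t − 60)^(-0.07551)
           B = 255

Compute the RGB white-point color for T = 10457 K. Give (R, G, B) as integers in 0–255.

t = 10457/100 = 104.57; the t > 66 branch applies.
R = 329.7·(104.57 − 60)^(-0.1332) = 329.7·44.57^(-0.1332) = 329.7·0.60304 = 198.823.
G = 288.1·(104.57 − 60)^(-0.07551) = 288.1·44.57^(-0.07551) = 288.1·0.75072 = 216.284.
B = 255 by definition for t > 66.
Rounded: (199, 216, 255).

(199, 216, 255)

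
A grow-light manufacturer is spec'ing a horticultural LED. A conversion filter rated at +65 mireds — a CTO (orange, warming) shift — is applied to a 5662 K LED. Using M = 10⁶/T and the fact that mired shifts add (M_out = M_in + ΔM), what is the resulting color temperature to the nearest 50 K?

4150 K

M_in = 10⁶/5662 = 176.62 mireds.
M_out = 176.62 + (+65) = 241.62 mireds.
T_out = 10⁶/241.62 = 4138.8 K → 4150 K.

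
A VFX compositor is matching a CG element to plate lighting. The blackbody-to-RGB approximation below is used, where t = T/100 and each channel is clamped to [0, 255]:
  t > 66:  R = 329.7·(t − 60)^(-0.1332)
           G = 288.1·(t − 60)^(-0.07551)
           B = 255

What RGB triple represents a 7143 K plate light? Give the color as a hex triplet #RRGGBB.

#EEF0FF

t = 7143/100 = 71.43; the t > 66 branch applies.
R = 329.7·(71.43 − 60)^(-0.1332) = 329.7·11.43^(-0.1332) = 329.7·0.72288 = 238.335.
G = 288.1·(71.43 − 60)^(-0.07551) = 288.1·11.43^(-0.07551) = 288.1·0.83197 = 239.690.
B = 255 by definition for t > 66.
Rounded: (238, 240, 255).
In hex: #EEF0FF.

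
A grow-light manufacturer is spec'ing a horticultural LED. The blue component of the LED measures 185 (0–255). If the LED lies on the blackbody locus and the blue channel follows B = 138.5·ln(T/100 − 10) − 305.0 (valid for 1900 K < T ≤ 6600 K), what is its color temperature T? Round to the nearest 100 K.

4400 K

ln(t − 10) = (185 + 305.0) / 138.5 = 3.5379.
t − 10 = e^3.5379 = 34.395, so t = 44.395.
T = 100·t = 4439 K → 4400 K to the nearest 100 K.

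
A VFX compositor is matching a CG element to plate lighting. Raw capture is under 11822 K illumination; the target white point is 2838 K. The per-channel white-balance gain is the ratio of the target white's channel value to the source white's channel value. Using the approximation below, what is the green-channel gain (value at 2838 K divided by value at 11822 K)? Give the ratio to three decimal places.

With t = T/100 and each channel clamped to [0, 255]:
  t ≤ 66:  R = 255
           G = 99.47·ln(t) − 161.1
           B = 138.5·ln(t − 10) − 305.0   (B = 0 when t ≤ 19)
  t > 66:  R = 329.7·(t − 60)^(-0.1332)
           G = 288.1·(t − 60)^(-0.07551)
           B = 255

At 11822 K (t = 118.22):
  G = 288.1·(118.22 − 60)^(-0.07551) = 288.1·58.22^(-0.07551) = 288.1·0.73573 = 211.964.
At 2838 K (t = 28.38):
  G = 99.47·ln 28.38 − 161.1 = 99.47·3.3457 − 161.1 = 171.695.
Gain = 171.695 / 211.964 = 0.8100 → 0.810.

0.810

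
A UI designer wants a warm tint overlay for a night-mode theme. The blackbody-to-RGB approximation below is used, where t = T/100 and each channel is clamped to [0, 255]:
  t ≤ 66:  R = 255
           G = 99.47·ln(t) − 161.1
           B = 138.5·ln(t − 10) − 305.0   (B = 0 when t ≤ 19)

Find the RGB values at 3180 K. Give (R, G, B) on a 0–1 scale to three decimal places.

t = 3180/100 = 31.8; the t ≤ 66 branch applies.
R = 255 by definition for t ≤ 66.
G = 99.47·ln 31.8 − 161.1 = 99.47·3.4595 − 161.1 = 183.013.
B = 138.5·ln(31.8 − 10) − 305.0 = 138.5·ln 21.8 − 305.0 = 138.5·3.0819 − 305.0 = 121.845.
Dividing each by 255: (1.0000, 0.7177, 0.4778) → (1.000, 0.718, 0.478).

(1.000, 0.718, 0.478)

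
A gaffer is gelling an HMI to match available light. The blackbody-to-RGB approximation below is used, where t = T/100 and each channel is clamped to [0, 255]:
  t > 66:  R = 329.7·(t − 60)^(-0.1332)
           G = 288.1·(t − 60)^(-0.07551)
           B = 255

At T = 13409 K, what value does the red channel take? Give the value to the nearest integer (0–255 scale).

t = 13409/100 = 134.09; the t > 66 branch applies.
R = 329.7·(134.09 − 60)^(-0.1332) = 329.7·74.09^(-0.1332) = 329.7·0.56357 = 185.809.
Rounded: 186.

186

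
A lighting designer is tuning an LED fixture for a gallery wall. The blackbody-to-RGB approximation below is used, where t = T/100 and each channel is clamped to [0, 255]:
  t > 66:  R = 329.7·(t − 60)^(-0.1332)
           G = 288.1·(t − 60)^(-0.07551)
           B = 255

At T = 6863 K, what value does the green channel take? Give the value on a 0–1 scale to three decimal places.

0.960

t = 6863/100 = 68.63; the t > 66 branch applies.
G = 288.1·(68.63 − 60)^(-0.07551) = 288.1·8.63^(-0.07551) = 288.1·0.84981 = 244.830.
On a 0–1 scale: 244.830/255 = 0.9601 → 0.960.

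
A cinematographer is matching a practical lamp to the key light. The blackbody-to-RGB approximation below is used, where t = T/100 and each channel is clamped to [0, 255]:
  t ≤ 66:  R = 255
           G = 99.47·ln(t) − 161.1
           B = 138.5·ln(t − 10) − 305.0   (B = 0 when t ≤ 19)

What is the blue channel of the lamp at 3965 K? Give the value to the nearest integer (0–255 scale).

164

t = 3965/100 = 39.65; the t ≤ 66 branch applies.
B = 138.5·ln(39.65 − 10) − 305.0 = 138.5·ln 29.65 − 305.0 = 138.5·3.3895 − 305.0 = 164.441.
Rounded: 164.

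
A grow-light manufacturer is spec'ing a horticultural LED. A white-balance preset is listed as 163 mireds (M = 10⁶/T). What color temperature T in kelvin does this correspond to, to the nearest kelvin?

6135 K

T = 10⁶ / 163 = 6134.97 K → 6135 K.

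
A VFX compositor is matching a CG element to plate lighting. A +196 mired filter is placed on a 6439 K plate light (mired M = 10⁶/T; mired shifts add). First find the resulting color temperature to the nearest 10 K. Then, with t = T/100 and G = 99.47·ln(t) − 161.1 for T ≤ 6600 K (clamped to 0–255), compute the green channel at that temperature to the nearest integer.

M_in = 10⁶/6439 = 155.30; M_out = 155.30 + (+196) = 351.30.
T_out = 10⁶/351.30 = 2846.5 K → 2850 K; t = 28.5.
G = 99.47·ln 28.5 − 161.1 = 99.47·3.3499 − 161.1 = 172.115.
Rounded: 172.

172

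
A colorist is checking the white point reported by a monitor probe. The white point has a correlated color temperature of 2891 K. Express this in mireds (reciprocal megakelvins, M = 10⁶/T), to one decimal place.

345.9 mireds

M = 10⁶ / 2891 = 345.901 → 345.9 mireds.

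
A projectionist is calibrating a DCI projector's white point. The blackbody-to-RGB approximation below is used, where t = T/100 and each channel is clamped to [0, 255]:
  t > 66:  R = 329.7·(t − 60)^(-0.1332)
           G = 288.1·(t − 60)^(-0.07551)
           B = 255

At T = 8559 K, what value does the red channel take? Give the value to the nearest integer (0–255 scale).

t = 8559/100 = 85.59; the t > 66 branch applies.
R = 329.7·(85.59 − 60)^(-0.1332) = 329.7·25.59^(-0.1332) = 329.7·0.64930 = 214.074.
Rounded: 214.

214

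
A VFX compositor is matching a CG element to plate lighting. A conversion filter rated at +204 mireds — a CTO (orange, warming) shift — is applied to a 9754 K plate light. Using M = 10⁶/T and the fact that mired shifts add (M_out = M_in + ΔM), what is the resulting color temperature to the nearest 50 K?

3250 K

M_in = 10⁶/9754 = 102.52 mireds.
M_out = 102.52 + (+204) = 306.52 mireds.
T_out = 10⁶/306.52 = 3262.4 K → 3250 K.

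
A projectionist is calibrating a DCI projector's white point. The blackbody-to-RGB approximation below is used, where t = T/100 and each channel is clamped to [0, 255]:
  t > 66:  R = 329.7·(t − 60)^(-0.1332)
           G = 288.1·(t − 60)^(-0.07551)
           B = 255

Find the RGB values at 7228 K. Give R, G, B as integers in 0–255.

t = 7228/100 = 72.28; the t > 66 branch applies.
R = 329.7·(72.28 − 60)^(-0.1332) = 329.7·12.28^(-0.1332) = 329.7·0.71601 = 236.068.
G = 288.1·(72.28 − 60)^(-0.07551) = 288.1·12.28^(-0.07551) = 288.1·0.82747 = 238.395.
B = 255 by definition for t > 66.
Rounded: (236, 238, 255).

R=236, G=238, B=255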